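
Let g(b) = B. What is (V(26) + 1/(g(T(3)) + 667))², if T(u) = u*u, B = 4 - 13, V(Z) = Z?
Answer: 292717881/432964 ≈ 676.08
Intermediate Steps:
B = -9
T(u) = u²
g(b) = -9
(V(26) + 1/(g(T(3)) + 667))² = (26 + 1/(-9 + 667))² = (26 + 1/658)² = (17109/658)² = 292717881/432964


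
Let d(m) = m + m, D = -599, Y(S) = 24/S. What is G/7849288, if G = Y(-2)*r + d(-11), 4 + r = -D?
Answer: -3581/3924644 ≈ -0.00091244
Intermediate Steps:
r = 595 (r = -4 - 1*(-599) = -4 + 599 = 595)
d(m) = 2*m
G = -7162 (G = (24/(-2))*595 + 2*(-11) = (24*(-½))*595 - 22 = -12*595 - 22 = -7140 - 22 = -7162)
G/7849288 = -7162/7849288 = -7162*1/7849288 = -3581/3924644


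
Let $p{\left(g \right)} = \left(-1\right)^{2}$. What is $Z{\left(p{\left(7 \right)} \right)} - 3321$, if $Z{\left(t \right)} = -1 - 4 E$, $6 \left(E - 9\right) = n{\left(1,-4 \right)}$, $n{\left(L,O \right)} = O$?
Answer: $- \frac{10066}{3} \approx -3355.3$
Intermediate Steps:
$p{\left(g \right)} = 1$
$E = \frac{25}{3}$ ($E = 9 + \frac{1}{6} \left(-4\right) = 9 - \frac{2}{3} = \frac{25}{3} \approx 8.3333$)
$Z{\left(t \right)} = - \frac{103}{3}$ ($Z{\left(t \right)} = -1 - \frac{100}{3} = - \frac{103}{3}$)
$Z{\left(p{\left(7 \right)} \right)} - 3321 = - \frac{103}{3} - 3321 = - \frac{10066}{3}$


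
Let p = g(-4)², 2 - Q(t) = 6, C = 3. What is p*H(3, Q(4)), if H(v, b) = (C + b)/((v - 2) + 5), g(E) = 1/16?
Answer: -1/1536 ≈ -0.00065104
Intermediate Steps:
Q(t) = -4 (Q(t) = 2 - 1*6 = 2 - 6 = -4)
g(E) = 1/16
H(v, b) = (3 + b)/(3 + v) (H(v, b) = (3 + b)/((v - 2) + 5) = (3 + b)/((-2 + v) + 5) = (3 + b)/(3 + v))
p = 1/256 (p = (1/16)² = 1/256 ≈ 0.0039063)
p*H(3, Q(4)) = ((3 - 4)/(3 + 3))/256 = (-1/6)/256 = ((⅙)*(-1))/256 = (1/256)*(-⅙) = -1/1536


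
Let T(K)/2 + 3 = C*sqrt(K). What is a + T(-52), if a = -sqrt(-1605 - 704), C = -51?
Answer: -6 - I*sqrt(2309) - 204*I*sqrt(13) ≈ -6.0 - 783.58*I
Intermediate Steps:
T(K) = -6 - 102*sqrt(K) (T(K) = -6 + 2*(-51*sqrt(K)) = -6 - 102*sqrt(K))
a = -I*sqrt(2309) (a = -sqrt(-2309) = -I*sqrt(2309) ≈ -48.052*I)
a + T(-52) = -I*sqrt(2309) + (-6 - 204*I*sqrt(13)) = -6 - I*sqrt(2309) - 204*I*sqrt(13)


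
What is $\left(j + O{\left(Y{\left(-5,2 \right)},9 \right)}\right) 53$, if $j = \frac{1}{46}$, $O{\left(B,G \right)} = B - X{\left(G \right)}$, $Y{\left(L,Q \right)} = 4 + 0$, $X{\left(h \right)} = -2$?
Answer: $\frac{14681}{46} \approx 319.15$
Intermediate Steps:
$Y{\left(L,Q \right)} = 4$
$O{\left(B,G \right)} = 2 + B$ ($O{\left(B,G \right)} = B - -2 = B + 2 = 2 + B$)
$j = \frac{1}{46} \approx 0.021739$
$\left(j + O{\left(Y{\left(-5,2 \right)},9 \right)}\right) 53 = \left(\frac{1}{46} + \left(2 + 4\right)\right) 53 = \left(\frac{1}{46} + 6\right) 53 = \frac{277}{46} \cdot 53 = \frac{14681}{46}$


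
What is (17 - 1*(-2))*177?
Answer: 3363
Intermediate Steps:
(17 - 1*(-2))*177 = (17 + 2)*177 = 19*177 = 3363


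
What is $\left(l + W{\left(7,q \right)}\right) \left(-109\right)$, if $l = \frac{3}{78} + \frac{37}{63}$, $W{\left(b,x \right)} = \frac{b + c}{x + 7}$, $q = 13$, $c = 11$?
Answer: $- \frac{681032}{4095} \approx -166.31$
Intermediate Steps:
$W{\left(b,x \right)} = \frac{11 + b}{7 + x}$ ($W{\left(b,x \right)} = \frac{b + 11}{x + 7} = \frac{11 + b}{7 + x}$)
$l = \frac{1025}{1638}$ ($l = 3 \cdot \frac{1}{78} + 37 \cdot \frac{1}{63} = \frac{1}{26} + \frac{37}{63} = \frac{1025}{1638} \approx 0.62576$)
$\left(l + W{\left(7,q \right)}\right) \left(-109\right) = \left(\frac{1025}{1638} + \frac{11 + 7}{7 + 13}\right) \left(-109\right) = \left(\frac{1025}{1638} + \frac{1}{20} \cdot 18\right) \left(-109\right) = \left(\frac{1025}{1638} + \frac{9}{10}\right) \left(-109\right) = \frac{6248}{4095} \left(-109\right) = - \frac{681032}{4095}$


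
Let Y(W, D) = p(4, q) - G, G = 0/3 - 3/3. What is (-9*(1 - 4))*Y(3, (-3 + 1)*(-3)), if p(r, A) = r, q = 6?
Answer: 135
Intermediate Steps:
G = -1 (G = 0*(⅓) - 3*⅓ = 0 - 1 = -1)
Y(W, D) = 5 (Y(W, D) = 4 - 1*(-1) = 4 + 1 = 5)
(-9*(1 - 4))*Y(3, (-3 + 1)*(-3)) = -9*(1 - 4)*5 = -9*(-3)*5 = 27*5 = 135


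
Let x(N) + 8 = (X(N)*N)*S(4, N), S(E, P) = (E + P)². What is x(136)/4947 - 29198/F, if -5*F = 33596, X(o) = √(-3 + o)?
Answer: 360971881/83099706 + 156800*√133/291 ≈ 6218.5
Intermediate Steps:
F = -33596/5 (F = -⅕*33596 = -33596/5 ≈ -6719.2)
x(N) = -8 + N*√(-3 + N)*(4 + N)² (x(N) = -8 + (√(-3 + N)*N)*(4 + N)² = -8 + (N*√(-3 + N))*(4 + N)² = -8 + N*√(-3 + N)*(4 + N)²)
x(136)/4947 - 29198/F = (-8 + 136*√(-3 + 136)*(4 + 136)²)/4947 - 29198/(-33596/5) = (-8 + 136*√133*140²)*(1/4947) - 29198*(-5/33596) = (-8 + 136*√133*19600)*(1/4947) + 72995/16798 = (-8 + 2665600*√133)*(1/4947) + 72995/16798 = (-8/4947 + 156800*√133/291) + 72995/16798 = 360971881/83099706 + 156800*√133/291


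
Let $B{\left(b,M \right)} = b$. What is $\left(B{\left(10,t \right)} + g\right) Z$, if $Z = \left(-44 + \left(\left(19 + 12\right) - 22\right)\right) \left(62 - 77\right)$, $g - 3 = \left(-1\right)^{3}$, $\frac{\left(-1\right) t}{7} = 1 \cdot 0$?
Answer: $6300$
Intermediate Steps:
$t = 0$ ($t = - 7 \cdot 1 \cdot 0 = \left(-7\right) 0 = 0$)
$g = 2$ ($g = 3 + \left(-1\right)^{3} = 3 - 1 = 2$)
$Z = 525$ ($Z = \left(-44 + \left(31 - 22\right)\right) \left(-15\right) = \left(-44 + 9\right) \left(-15\right) = \left(-35\right) \left(-15\right) = 525$)
$\left(B{\left(10,t \right)} + g\right) Z = \left(10 + 2\right) 525 = 12 \cdot 525 = 6300$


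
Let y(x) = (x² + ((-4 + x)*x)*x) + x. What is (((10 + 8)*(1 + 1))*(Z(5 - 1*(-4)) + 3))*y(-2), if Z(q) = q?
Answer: -9504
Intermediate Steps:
y(x) = x + x² + x²*(-4 + x) (y(x) = (x² + (x*(-4 + x))*x) + x = (x² + x²*(-4 + x)) + x = x + x² + x²*(-4 + x))
(((10 + 8)*(1 + 1))*(Z(5 - 1*(-4)) + 3))*y(-2) = (((10 + 8)*(1 + 1))*((5 - 1*(-4)) + 3))*(-2*(1 + (-2)² - 3*(-2))) = ((18*2)*((5 + 4) + 3))*(-2*(1 + 4 + 6)) = (36*(9 + 3))*(-2*11) = (36*12)*(-22) = 432*(-22) = -9504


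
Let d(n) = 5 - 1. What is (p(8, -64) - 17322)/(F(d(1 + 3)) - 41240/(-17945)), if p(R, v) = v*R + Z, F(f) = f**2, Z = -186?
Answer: -16168445/16418 ≈ -984.80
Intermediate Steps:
d(n) = 4
p(R, v) = -186 + R*v (p(R, v) = v*R - 186 = R*v - 186 = -186 + R*v)
(p(8, -64) - 17322)/(F(d(1 + 3)) - 41240/(-17945)) = ((-186 + 8*(-64)) - 17322)/(4**2 - 41240/(-17945)) = ((-186 - 512) - 17322)/(16 - 41240*(-1/17945)) = (-698 - 17322)/(16 + 8248/3589) = -18020/65672/3589 = -18020*3589/65672 = -16168445/16418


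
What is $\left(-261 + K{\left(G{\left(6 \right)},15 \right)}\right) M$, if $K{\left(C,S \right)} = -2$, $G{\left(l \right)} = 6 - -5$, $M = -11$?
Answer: $2893$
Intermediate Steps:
$G{\left(l \right)} = 11$ ($G{\left(l \right)} = 6 + 5 = 11$)
$\left(-261 + K{\left(G{\left(6 \right)},15 \right)}\right) M = \left(-261 - 2\right) \left(-11\right) = \left(-263\right) \left(-11\right) = 2893$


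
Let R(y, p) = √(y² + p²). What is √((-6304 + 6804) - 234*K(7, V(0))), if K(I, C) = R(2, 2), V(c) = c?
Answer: 2*√(125 - 117*√2) ≈ 12.722*I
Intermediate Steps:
R(y, p) = √(p² + y²)
K(I, C) = 2*√2 (K(I, C) = √(2² + 2²) = √(4 + 4) = √8 = 2*√2)
√((-6304 + 6804) - 234*K(7, V(0))) = √((-6304 + 6804) - 468*√2) = √(500 - 468*√2)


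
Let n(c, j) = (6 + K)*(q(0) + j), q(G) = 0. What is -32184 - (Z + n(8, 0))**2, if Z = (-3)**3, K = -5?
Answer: -32913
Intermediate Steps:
Z = -27
n(c, j) = j (n(c, j) = (6 - 5)*(0 + j) = 1*j = j)
-32184 - (Z + n(8, 0))**2 = -32184 - (-27 + 0)**2 = -32184 - 1*(-27)**2 = -32184 - 1*729 = -32184 - 729 = -32913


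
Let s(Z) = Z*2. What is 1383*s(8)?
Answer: 22128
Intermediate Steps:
s(Z) = 2*Z
1383*s(8) = 1383*(2*8) = 1383*16 = 22128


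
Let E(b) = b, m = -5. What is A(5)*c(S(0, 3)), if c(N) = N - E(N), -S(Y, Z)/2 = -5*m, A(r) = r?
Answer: 0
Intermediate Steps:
S(Y, Z) = -50 (S(Y, Z) = -(-10)*(-5) = -2*25 = -50)
c(N) = 0 (c(N) = N - N = 0)
A(5)*c(S(0, 3)) = 5*0 = 0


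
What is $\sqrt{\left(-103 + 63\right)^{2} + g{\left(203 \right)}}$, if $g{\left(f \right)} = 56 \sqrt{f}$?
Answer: $2 \sqrt{400 + 14 \sqrt{203}} \approx 48.968$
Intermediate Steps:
$\sqrt{\left(-103 + 63\right)^{2} + g{\left(203 \right)}} = \sqrt{\left(-103 + 63\right)^{2} + 56 \sqrt{203}} = \sqrt{\left(-40\right)^{2} + 56 \sqrt{203}} = \sqrt{1600 + 56 \sqrt{203}}$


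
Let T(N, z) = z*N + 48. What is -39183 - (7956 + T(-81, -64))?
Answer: -52371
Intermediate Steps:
T(N, z) = 48 + N*z (T(N, z) = N*z + 48 = 48 + N*z)
-39183 - (7956 + T(-81, -64)) = -39183 - (7956 + (48 - 81*(-64))) = -39183 - (7956 + (48 + 5184)) = -39183 - (7956 + 5232) = -39183 - 1*13188 = -39183 - 13188 = -52371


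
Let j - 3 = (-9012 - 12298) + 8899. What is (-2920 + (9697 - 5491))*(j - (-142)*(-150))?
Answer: -43348488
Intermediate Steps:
j = -12408 (j = 3 + ((-9012 - 12298) + 8899) = 3 + (-21310 + 8899) = 3 - 12411 = -12408)
(-2920 + (9697 - 5491))*(j - (-142)*(-150)) = (-2920 + (9697 - 5491))*(-12408 - (-142)*(-150)) = (-2920 + 4206)*(-12408 - 142*150) = 1286*(-12408 - 21300) = 1286*(-33708) = -43348488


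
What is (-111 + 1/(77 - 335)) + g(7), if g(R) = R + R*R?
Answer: -14191/258 ≈ -55.004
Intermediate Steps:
g(R) = R + R²
(-111 + 1/(77 - 335)) + g(7) = (-111 + 1/(77 - 335)) + 7*(1 + 7) = (-111 + 1/(-258)) + 7*8 = (-111 - 1/258) + 56 = -28639/258 + 56 = -14191/258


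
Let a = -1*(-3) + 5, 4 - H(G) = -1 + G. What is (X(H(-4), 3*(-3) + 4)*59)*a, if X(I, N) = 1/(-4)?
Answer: -118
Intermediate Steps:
H(G) = 5 - G (H(G) = 4 - (-1 + G) = 4 + (1 - G) = 5 - G)
X(I, N) = -1/4
a = 8 (a = 3 + 5 = 8)
(X(H(-4), 3*(-3) + 4)*59)*a = -1/4*59*8 = -59/4*8 = -118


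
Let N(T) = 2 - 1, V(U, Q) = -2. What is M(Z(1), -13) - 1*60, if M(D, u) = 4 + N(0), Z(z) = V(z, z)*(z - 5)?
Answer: -55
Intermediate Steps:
N(T) = 1
Z(z) = 10 - 2*z (Z(z) = -2*(z - 5) = -2*(-5 + z) = 10 - 2*z)
M(D, u) = 5 (M(D, u) = 4 + 1 = 5)
M(Z(1), -13) - 1*60 = 5 - 1*60 = 5 - 60 = -55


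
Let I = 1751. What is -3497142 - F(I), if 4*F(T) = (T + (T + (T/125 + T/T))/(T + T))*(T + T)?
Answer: -2515292001/500 ≈ -5.0306e+6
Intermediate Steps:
F(T) = T*(T + (1 + 126*T/125)/(2*T))/2 (F(T) = ((T + (T + (T/125 + T/T))/(T + T))*(T + T))/4 = ((T + (T + (T*(1/125) + 1))/((2*T)))*(2*T))/4 = ((T + (T + (T/125 + 1))*(1/(2*T)))*(2*T))/4 = ((T + (T + (1 + T/125))*(1/(2*T)))*(2*T))/4 = ((T + (1 + 126*T/125)*(1/(2*T)))*(2*T))/4 = ((T + (1 + 126*T/125)/(2*T))*(2*T))/4 = (2*T*(T + (1 + 126*T/125)/(2*T)))/4 = T*(T + (1 + 126*T/125)/(2*T))/2)
-3497142 - F(I) = -3497142 - (¼ + (½)*1751² + (63/250)*1751) = -3497142 - (¼ + (½)*3066001 + 110313/250) = -3497142 - (¼ + 3066001/2 + 110313/250) = -3497142 - 1*766721001/500 = -3497142 - 766721001/500 = -2515292001/500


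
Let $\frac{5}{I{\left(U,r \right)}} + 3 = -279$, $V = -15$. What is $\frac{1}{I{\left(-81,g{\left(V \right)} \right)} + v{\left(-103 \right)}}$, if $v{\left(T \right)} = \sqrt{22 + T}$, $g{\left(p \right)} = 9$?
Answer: $- \frac{1410}{6441469} - \frac{715716 i}{6441469} \approx -0.00021889 - 0.11111 i$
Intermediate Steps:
$I{\left(U,r \right)} = - \frac{5}{282}$ ($I{\left(U,r \right)} = \frac{5}{-3 - 279} = \frac{5}{-282} = 5 \left(- \frac{1}{282}\right) = - \frac{5}{282}$)
$\frac{1}{I{\left(-81,g{\left(V \right)} \right)} + v{\left(-103 \right)}} = \frac{1}{- \frac{5}{282} + \sqrt{22 - 103}} = \frac{1}{- \frac{5}{282} + \sqrt{-81}} = \frac{1}{- \frac{5}{282} + 9 i} = \frac{79524 \left(- \frac{5}{282} - 9 i\right)}{6441469}$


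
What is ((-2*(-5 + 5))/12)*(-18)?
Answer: 0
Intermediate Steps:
((-2*(-5 + 5))/12)*(-18) = ((-2*0)/12)*(-18) = ((1/12)*0)*(-18) = 0*(-18) = 0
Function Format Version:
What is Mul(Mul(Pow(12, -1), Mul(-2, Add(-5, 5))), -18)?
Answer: 0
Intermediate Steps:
Mul(Mul(Pow(12, -1), Mul(-2, Add(-5, 5))), -18) = Mul(Mul(Rational(1, 12), Mul(-2, 0)), -18) = Mul(Mul(Rational(1, 12), 0), -18) = Mul(0, -18) = 0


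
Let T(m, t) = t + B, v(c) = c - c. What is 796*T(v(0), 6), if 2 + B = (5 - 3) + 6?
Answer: 9552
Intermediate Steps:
B = 6 (B = -2 + ((5 - 3) + 6) = -2 + (2 + 6) = -2 + 8 = 6)
v(c) = 0
T(m, t) = 6 + t (T(m, t) = t + 6 = 6 + t)
796*T(v(0), 6) = 796*(6 + 6) = 796*12 = 9552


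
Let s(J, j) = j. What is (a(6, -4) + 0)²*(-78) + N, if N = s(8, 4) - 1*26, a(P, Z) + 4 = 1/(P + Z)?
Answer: -1955/2 ≈ -977.50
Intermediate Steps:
a(P, Z) = -4 + 1/(P + Z)
N = -22 (N = 4 - 1*26 = 4 - 26 = -22)
(a(6, -4) + 0)²*(-78) + N = ((1 - 4*6 - 4*(-4))/(6 - 4) + 0)²*(-78) - 22 = ((1 - 24 + 16)/2 + 0)²*(-78) - 22 = ((½)*(-7) + 0)²*(-78) - 22 = (-7/2 + 0)²*(-78) - 22 = (-7/2)²*(-78) - 22 = (49/4)*(-78) - 22 = -1911/2 - 22 = -1955/2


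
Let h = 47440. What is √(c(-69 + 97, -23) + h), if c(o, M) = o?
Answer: 2*√11867 ≈ 217.87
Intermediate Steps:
√(c(-69 + 97, -23) + h) = √((-69 + 97) + 47440) = √(28 + 47440) = √47468 = 2*√11867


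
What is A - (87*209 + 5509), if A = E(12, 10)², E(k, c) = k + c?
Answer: -23208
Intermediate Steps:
E(k, c) = c + k
A = 484 (A = (10 + 12)² = 22² = 484)
A - (87*209 + 5509) = 484 - (87*209 + 5509) = 484 - (18183 + 5509) = 484 - 1*23692 = 484 - 23692 = -23208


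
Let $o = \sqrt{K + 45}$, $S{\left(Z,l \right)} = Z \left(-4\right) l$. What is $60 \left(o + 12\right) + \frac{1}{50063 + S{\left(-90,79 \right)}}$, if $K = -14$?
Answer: $\frac{56522161}{78503} + 60 \sqrt{31} \approx 1054.1$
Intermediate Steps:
$S{\left(Z,l \right)} = - 4 Z l$
$o = \sqrt{31}$ ($o = \sqrt{-14 + 45} = \sqrt{31} \approx 5.5678$)
$60 \left(o + 12\right) + \frac{1}{50063 + S{\left(-90,79 \right)}} = 60 \left(\sqrt{31} + 12\right) + \frac{1}{50063 - \left(-360\right) 79} = 60 \left(12 + \sqrt{31}\right) + \frac{1}{50063 + 28440} = \left(720 + 60 \sqrt{31}\right) + \frac{1}{78503} = \frac{56522161}{78503} + 60 \sqrt{31}$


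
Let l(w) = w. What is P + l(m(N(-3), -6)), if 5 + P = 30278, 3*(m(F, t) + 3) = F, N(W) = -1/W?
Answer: 272431/9 ≈ 30270.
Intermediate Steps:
m(F, t) = -3 + F/3
P = 30273 (P = -5 + 30278 = 30273)
P + l(m(N(-3), -6)) = 30273 + (-3 + (-1/(-3))/3) = 30273 + (-3 + (-1*(-⅓))/3) = 30273 + (-3 + (⅓)*(⅓)) = 30273 + (-3 + ⅑) = 30273 - 26/9 = 272431/9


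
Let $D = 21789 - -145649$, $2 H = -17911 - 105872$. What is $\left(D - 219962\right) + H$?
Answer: $- \frac{228831}{2} \approx -1.1442 \cdot 10^{5}$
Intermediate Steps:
$H = - \frac{123783}{2}$ ($H = \frac{-17911 - 105872}{2} = \frac{1}{2} \left(-123783\right) = - \frac{123783}{2} \approx -61892.0$)
$D = 167438$ ($D = 21789 + 145649 = 167438$)
$\left(D - 219962\right) + H = \left(167438 - 219962\right) - \frac{123783}{2} = -52524 - \frac{123783}{2} = - \frac{228831}{2}$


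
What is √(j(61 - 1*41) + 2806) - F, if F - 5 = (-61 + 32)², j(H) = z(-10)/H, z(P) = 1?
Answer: -846 + √280605/10 ≈ -793.03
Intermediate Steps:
j(H) = 1/H
F = 846 (F = 5 + (-61 + 32)² = 5 + (-29)² = 5 + 841 = 846)
√(j(61 - 1*41) + 2806) - F = √(1/(61 - 1*41) + 2806) - 1*846 = √(1/(61 - 41) + 2806) - 846 = √(1/20 + 2806) - 846 = √(56121/20) - 846 = √280605/10 - 846 = -846 + √280605/10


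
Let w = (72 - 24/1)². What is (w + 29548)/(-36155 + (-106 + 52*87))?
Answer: -31852/31737 ≈ -1.0036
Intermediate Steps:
w = 2304 (w = (72 - 24*1)² = (72 - 24)² = 48² = 2304)
(w + 29548)/(-36155 + (-106 + 52*87)) = (2304 + 29548)/(-36155 + (-106 + 52*87)) = 31852/(-36155 + (-106 + 4524)) = 31852/(-36155 + 4418) = 31852/(-31737) = 31852*(-1/31737) = -31852/31737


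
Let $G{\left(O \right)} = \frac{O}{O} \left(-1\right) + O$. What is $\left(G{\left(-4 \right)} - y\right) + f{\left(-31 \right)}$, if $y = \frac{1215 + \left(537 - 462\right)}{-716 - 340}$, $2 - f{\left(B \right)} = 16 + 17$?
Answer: $- \frac{6121}{176} \approx -34.778$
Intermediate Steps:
$G{\left(O \right)} = -1 + O$ ($G{\left(O \right)} = 1 \left(-1\right) + O = -1 + O$)
$f{\left(B \right)} = -31$ ($f{\left(B \right)} = 2 - \left(16 + 17\right) = 2 - 33 = -31$)
$y = - \frac{215}{176}$ ($y = \frac{1215 + 75}{-1056} = 1290 \left(- \frac{1}{1056}\right) = - \frac{215}{176} \approx -1.2216$)
$\left(G{\left(-4 \right)} - y\right) + f{\left(-31 \right)} = \left(\left(-1 - 4\right) - - \frac{215}{176}\right) - 31 = \left(-5 + \frac{215}{176}\right) - 31 = - \frac{665}{176} - 31 = - \frac{6121}{176}$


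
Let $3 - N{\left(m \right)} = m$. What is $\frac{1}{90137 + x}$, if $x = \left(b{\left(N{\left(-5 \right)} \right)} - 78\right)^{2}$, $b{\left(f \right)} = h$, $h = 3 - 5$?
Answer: $\frac{1}{96537} \approx 1.0359 \cdot 10^{-5}$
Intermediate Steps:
$h = -2$ ($h = 3 - 5 = -2$)
$N{\left(m \right)} = 3 - m$
$b{\left(f \right)} = -2$
$x = 6400$ ($x = \left(-2 - 78\right)^{2} = \left(-80\right)^{2} = 6400$)
$\frac{1}{90137 + x} = \frac{1}{90137 + 6400} = \frac{1}{96537}$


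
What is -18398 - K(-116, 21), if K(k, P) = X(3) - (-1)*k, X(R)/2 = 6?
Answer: -18294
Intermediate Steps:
X(R) = 12 (X(R) = 2*6 = 12)
K(k, P) = 12 + k (K(k, P) = 12 - (-1)*k = 12 + k)
-18398 - K(-116, 21) = -18398 - (12 - 116) = -18398 - 1*(-104) = -18398 + 104 = -18294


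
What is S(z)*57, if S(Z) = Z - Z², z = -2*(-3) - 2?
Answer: -684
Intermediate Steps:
z = 4 (z = 6 - 2 = 4)
S(z)*57 = (4*(1 - 1*4))*57 = (4*(1 - 4))*57 = (4*(-3))*57 = -12*57 = -684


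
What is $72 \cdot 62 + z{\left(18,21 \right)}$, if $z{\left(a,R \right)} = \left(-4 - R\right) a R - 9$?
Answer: $-4995$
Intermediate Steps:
$z{\left(a,R \right)} = -9 + R a \left(-4 - R\right)$ ($z{\left(a,R \right)} = a \left(-4 - R\right) R - 9 = R a \left(-4 - R\right) - 9 = -9 + R a \left(-4 - R\right)$)
$72 \cdot 62 + z{\left(18,21 \right)} = 72 \cdot 62 - \left(9 + 1512 + 7938\right) = 4464 - \left(1521 + 7938\right) = 4464 - 9459 = -4995$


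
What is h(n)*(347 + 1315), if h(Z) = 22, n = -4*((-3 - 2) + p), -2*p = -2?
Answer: 36564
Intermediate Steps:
p = 1 (p = -1/2*(-2) = 1)
n = 16 (n = -4*((-3 - 2) + 1) = -4*(-5 + 1) = -4*(-4) = 16)
h(n)*(347 + 1315) = 22*(347 + 1315) = 22*1662 = 36564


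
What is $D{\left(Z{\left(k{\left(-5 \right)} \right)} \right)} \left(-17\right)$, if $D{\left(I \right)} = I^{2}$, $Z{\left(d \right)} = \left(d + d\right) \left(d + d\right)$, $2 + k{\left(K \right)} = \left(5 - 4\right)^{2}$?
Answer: $-272$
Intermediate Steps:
$k{\left(K \right)} = -1$ ($k{\left(K \right)} = -2 + \left(5 - 4\right)^{2} = -2 + 1^{2} = -2 + 1 = -1$)
$Z{\left(d \right)} = 4 d^{2}$ ($Z{\left(d \right)} = 2 d 2 d = 4 d^{2}$)
$D{\left(Z{\left(k{\left(-5 \right)} \right)} \right)} \left(-17\right) = \left(4 \left(-1\right)^{2}\right)^{2} \left(-17\right) = \left(4 \cdot 1\right)^{2} \left(-17\right) = 4^{2} \left(-17\right) = 16 \left(-17\right) = -272$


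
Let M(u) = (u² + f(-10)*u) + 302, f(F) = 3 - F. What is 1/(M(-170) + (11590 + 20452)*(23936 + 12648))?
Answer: 1/1172251520 ≈ 8.5306e-10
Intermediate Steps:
M(u) = 302 + u² + 13*u (M(u) = (u² + (3 - 1*(-10))*u) + 302 = (u² + (3 + 10)*u) + 302 = (u² + 13*u) + 302 = 302 + u² + 13*u)
1/(M(-170) + (11590 + 20452)*(23936 + 12648)) = 1/((302 + (-170)² + 13*(-170)) + (11590 + 20452)*(23936 + 12648)) = 1/((302 + 28900 - 2210) + 32042*36584) = 1/(26992 + 1172224528) = 1/1172251520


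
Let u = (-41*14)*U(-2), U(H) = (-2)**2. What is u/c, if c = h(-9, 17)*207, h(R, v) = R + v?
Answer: -287/207 ≈ -1.3865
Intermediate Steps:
U(H) = 4
c = 1656 (c = (-9 + 17)*207 = 8*207 = 1656)
u = -2296 (u = -41*14*4 = -574*4 = -2296)
u/c = -2296/1656 = -2296*1/1656 = -287/207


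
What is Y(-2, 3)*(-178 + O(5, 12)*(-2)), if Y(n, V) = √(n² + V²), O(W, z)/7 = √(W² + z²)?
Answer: -360*√13 ≈ -1298.0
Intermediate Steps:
O(W, z) = 7*√(W² + z²)
Y(n, V) = √(V² + n²)
Y(-2, 3)*(-178 + O(5, 12)*(-2)) = √(3² + (-2)²)*(-178 + (7*√(5² + 12²))*(-2)) = √(9 + 4)*(-178 + (7*√(25 + 144))*(-2)) = √13*(-178 + (7*√169)*(-2)) = √13*(-178 + (7*13)*(-2)) = √13*(-178 + 91*(-2)) = √13*(-178 - 182) = √13*(-360) = -360*√13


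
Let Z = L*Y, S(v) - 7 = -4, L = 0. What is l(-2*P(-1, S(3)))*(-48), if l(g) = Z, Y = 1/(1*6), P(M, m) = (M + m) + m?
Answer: 0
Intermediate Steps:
S(v) = 3 (S(v) = 7 - 4 = 3)
P(M, m) = M + 2*m
Y = ⅙ (Y = 1/6 = ⅙ ≈ 0.16667)
Z = 0 (Z = 0*(⅙) = 0)
l(g) = 0
l(-2*P(-1, S(3)))*(-48) = 0*(-48) = 0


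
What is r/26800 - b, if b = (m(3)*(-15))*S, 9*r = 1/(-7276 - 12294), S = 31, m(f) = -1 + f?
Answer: 4389864119999/4720284000 ≈ 930.00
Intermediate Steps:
r = -1/176130 (r = 1/(9*(-7276 - 12294)) = (⅑)/(-19570) = (⅑)*(-1/19570) = -1/176130 ≈ -5.6776e-6)
b = -930 (b = ((-1 + 3)*(-15))*31 = (2*(-15))*31 = -30*31 = -930)
r/26800 - b = -1/176130/26800 - 1*(-930) = -1/176130*1/26800 + 930 = -1/4720284000 + 930 = 4389864119999/4720284000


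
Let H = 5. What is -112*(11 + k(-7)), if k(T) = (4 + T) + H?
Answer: -1456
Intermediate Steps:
k(T) = 9 + T (k(T) = (4 + T) + 5 = 9 + T)
-112*(11 + k(-7)) = -112*(11 + (9 - 7)) = -112*(11 + 2) = -112*13 = -1456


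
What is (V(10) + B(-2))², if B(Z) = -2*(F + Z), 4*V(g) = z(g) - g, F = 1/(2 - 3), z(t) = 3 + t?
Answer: 729/16 ≈ 45.563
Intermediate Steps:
F = -1 (F = 1/(-1) = -1)
V(g) = ¾ (V(g) = ((3 + g) - g)/4 = (¼)*3 = ¾)
B(Z) = 2 - 2*Z (B(Z) = -2*(-1 + Z) = 2 - 2*Z)
(V(10) + B(-2))² = (¾ + (2 - 2*(-2)))² = (¾ + (2 + 4))² = (¾ + 6)² = (27/4)² = 729/16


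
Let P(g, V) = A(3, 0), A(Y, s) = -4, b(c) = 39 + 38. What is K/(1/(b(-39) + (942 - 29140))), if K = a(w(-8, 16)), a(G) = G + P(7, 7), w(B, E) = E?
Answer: -337452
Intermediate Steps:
b(c) = 77
P(g, V) = -4
a(G) = -4 + G (a(G) = G - 4 = -4 + G)
K = 12 (K = -4 + 16 = 12)
K/(1/(b(-39) + (942 - 29140))) = 12/(1/(77 + (942 - 29140))) = 12/(1/(77 - 28198)) = 12/(1/(-28121)) = 12/(-1/28121) = 12*(-28121) = -337452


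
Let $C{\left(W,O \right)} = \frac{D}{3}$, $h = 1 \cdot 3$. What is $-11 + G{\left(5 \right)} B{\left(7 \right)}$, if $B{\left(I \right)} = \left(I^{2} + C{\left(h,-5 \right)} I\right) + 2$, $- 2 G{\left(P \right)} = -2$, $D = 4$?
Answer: $\frac{148}{3} \approx 49.333$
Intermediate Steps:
$h = 3$
$G{\left(P \right)} = 1$ ($G{\left(P \right)} = \left(- \frac{1}{2}\right) \left(-2\right) = 1$)
$C{\left(W,O \right)} = \frac{4}{3}$
$B{\left(I \right)} = 2 + I^{2} + \frac{4 I}{3}$ ($B{\left(I \right)} = \left(I^{2} + \frac{4 I}{3}\right) + 2 = 2 + I^{2} + \frac{4 I}{3}$)
$-11 + G{\left(5 \right)} B{\left(7 \right)} = -11 + 1 \left(2 + 7^{2} + \frac{4}{3} \cdot 7\right) = -11 + 1 \left(2 + 49 + \frac{28}{3}\right) = -11 + 1 \cdot \frac{181}{3} = -11 + \frac{181}{3} = \frac{148}{3}$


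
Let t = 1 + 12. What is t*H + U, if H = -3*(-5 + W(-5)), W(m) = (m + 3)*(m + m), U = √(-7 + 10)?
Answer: -585 + √3 ≈ -583.27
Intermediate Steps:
U = √3 ≈ 1.7320
W(m) = 2*m*(3 + m) (W(m) = (3 + m)*(2*m) = 2*m*(3 + m))
H = -45 (H = -3*(-5 + 2*(-5)*(3 - 5)) = -3*(-5 + 2*(-5)*(-2)) = -3*(-5 + 20) = -3*15 = -45)
t = 13
t*H + U = 13*(-45) + √3 = -585 + √3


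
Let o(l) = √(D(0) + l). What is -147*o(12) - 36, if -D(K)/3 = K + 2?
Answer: -36 - 147*√6 ≈ -396.08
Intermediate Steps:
D(K) = -6 - 3*K (D(K) = -3*(K + 2) = -3*(2 + K) = -6 - 3*K)
o(l) = √(-6 + l) (o(l) = √((-6 - 3*0) + l) = √((-6 + 0) + l) = √(-6 + l))
-147*o(12) - 36 = -147*√(-6 + 12) - 36 = -147*√6 - 36 = -36 - 147*√6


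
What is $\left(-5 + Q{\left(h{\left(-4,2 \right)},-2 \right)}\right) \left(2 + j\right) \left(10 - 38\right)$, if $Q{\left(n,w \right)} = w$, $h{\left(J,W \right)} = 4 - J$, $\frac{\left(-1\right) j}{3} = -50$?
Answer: $29792$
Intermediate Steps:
$j = 150$ ($j = \left(-3\right) \left(-50\right) = 150$)
$\left(-5 + Q{\left(h{\left(-4,2 \right)},-2 \right)}\right) \left(2 + j\right) \left(10 - 38\right) = \left(-5 - 2\right) \left(2 + 150\right) \left(10 - 38\right) = \left(-7\right) 152 \left(-28\right) = \left(-1064\right) \left(-28\right) = 29792$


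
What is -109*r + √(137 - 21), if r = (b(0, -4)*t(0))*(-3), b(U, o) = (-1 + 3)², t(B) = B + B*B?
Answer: 2*√29 ≈ 10.770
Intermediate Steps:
t(B) = B + B²
b(U, o) = 4 (b(U, o) = 2² = 4)
r = 0 (r = (4*(0*(1 + 0)))*(-3) = (4*(0*1))*(-3) = (4*0)*(-3) = 0*(-3) = 0)
-109*r + √(137 - 21) = -109*0 + √(137 - 21) = 0 + √116 = 0 + 2*√29 = 2*√29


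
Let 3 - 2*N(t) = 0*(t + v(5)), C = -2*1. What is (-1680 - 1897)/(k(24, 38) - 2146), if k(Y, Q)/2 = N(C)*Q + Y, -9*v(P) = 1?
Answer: 3577/1984 ≈ 1.8029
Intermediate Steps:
C = -2
v(P) = -⅑ (v(P) = -⅑*1 = -⅑)
N(t) = 3/2 (N(t) = 3/2 - 0*(t - ⅑) = 3/2 - 0*(-⅑ + t) = 3/2 - ½*0 = 3/2 + 0 = 3/2)
k(Y, Q) = 2*Y + 3*Q (k(Y, Q) = 2*(3*Q/2 + Y) = 2*(Y + 3*Q/2) = 2*Y + 3*Q)
(-1680 - 1897)/(k(24, 38) - 2146) = (-1680 - 1897)/((2*24 + 3*38) - 2146) = -3577/((48 + 114) - 2146) = -3577/(162 - 2146) = -3577/(-1984) = -3577*(-1/1984) = 3577/1984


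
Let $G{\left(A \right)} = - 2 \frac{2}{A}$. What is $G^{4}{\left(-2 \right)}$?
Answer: $16$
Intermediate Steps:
$G{\left(A \right)} = - \frac{4}{A}$
$G^{4}{\left(-2 \right)} = \left(- \frac{4}{-2}\right)^{4} = \left(\left(-4\right) \left(- \frac{1}{2}\right)\right)^{4} = 2^{4} = 16$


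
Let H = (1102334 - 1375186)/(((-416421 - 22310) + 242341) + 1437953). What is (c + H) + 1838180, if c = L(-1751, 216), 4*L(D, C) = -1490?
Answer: 4563507040541/2483126 ≈ 1.8378e+6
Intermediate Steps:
L(D, C) = -745/2 (L(D, C) = (¼)*(-1490) = -745/2)
c = -745/2 ≈ -372.50
H = -272852/1241563 (H = -272852/((-438731 + 242341) + 1437953) = -272852/(-196390 + 1437953) = -272852/1241563 ≈ -0.21976)
(c + H) + 1838180 = (-745/2 - 272852/1241563) + 1838180 = -925510139/2483126 + 1838180 = 4563507040541/2483126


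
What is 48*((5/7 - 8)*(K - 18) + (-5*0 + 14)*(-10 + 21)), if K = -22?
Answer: 149664/7 ≈ 21381.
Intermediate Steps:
48*((5/7 - 8)*(K - 18) + (-5*0 + 14)*(-10 + 21)) = 48*((5/7 - 8)*(-22 - 18) + (-5*0 + 14)*(-10 + 21)) = 48*((5*(⅐) - 8)*(-40) + (0 + 14)*11) = 48*((5/7 - 8)*(-40) + 14*11) = 48*(-51/7*(-40) + 154) = 48*(2040/7 + 154) = 48*(3118/7) = 149664/7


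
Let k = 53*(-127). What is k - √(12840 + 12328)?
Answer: -6731 - 44*√13 ≈ -6889.6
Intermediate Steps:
k = -6731
k - √(12840 + 12328) = -6731 - √(12840 + 12328) = -6731 - √25168 = -6731 - 44*√13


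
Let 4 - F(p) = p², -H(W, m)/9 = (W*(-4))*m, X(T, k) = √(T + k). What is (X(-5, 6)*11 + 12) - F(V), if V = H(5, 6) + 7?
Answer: 1181588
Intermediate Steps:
H(W, m) = 36*W*m (H(W, m) = -9*W*(-4)*m = -9*(-4*W)*m = -(-36)*W*m = 36*W*m)
V = 1087 (V = 36*5*6 + 7 = 1080 + 7 = 1087)
F(p) = 4 - p²
(X(-5, 6)*11 + 12) - F(V) = (√(-5 + 6)*11 + 12) - (4 - 1*1087²) = (√1*11 + 12) - (4 - 1*1181569) = (1*11 + 12) - (4 - 1181569) = (11 + 12) - 1*(-1181565) = 23 + 1181565 = 1181588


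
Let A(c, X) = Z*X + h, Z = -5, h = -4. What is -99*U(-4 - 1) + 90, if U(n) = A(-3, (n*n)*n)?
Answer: -61389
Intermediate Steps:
A(c, X) = -4 - 5*X (A(c, X) = -5*X - 4 = -4 - 5*X)
U(n) = -4 - 5*n**3 (U(n) = -4 - 5*n*n*n = -4 - 5*n**2*n = -4 - 5*n**3)
-99*U(-4 - 1) + 90 = -99*(-4 - 5*(-4 - 1)**3) + 90 = -99*(-4 - 5*(-5)**3) + 90 = -99*(-4 - 5*(-125)) + 90 = -99*(-4 + 625) + 90 = -99*621 + 90 = -61479 + 90 = -61389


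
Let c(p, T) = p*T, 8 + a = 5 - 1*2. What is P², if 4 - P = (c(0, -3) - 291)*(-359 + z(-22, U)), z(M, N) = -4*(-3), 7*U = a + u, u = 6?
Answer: 10195546729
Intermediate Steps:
a = -5 (a = -8 + (5 - 1*2) = -8 + (5 - 2) = -8 + 3 = -5)
c(p, T) = T*p
U = ⅐ (U = (-5 + 6)/7 = (⅐)*1 = ⅐ ≈ 0.14286)
z(M, N) = 12
P = -100973 (P = 4 - (-3*0 - 291)*(-359 + 12) = 4 - (0 - 291)*(-347) = 4 - (-291)*(-347) = 4 - 1*100977 = 4 - 100977 = -100973)
P² = (-100973)² = 10195546729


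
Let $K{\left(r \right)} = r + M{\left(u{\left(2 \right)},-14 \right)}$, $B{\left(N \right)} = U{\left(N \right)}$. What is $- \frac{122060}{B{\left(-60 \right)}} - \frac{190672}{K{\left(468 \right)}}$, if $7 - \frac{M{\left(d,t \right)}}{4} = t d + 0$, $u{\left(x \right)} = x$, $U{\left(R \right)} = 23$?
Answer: $- \frac{4912371}{874} \approx -5620.6$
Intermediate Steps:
$B{\left(N \right)} = 23$
$M{\left(d,t \right)} = 28 - 4 d t$ ($M{\left(d,t \right)} = 28 - 4 \left(t d + 0\right) = 28 - 4 \left(d t + 0\right) = 28 - 4 d t$)
$K{\left(r \right)} = 140 + r$ ($K{\left(r \right)} = r - \left(-28 + 8 \left(-14\right)\right) = r + \left(28 + 112\right) = r + 140 = 140 + r$)
$- \frac{122060}{B{\left(-60 \right)}} - \frac{190672}{K{\left(468 \right)}} = - \frac{122060}{23} - \frac{190672}{140 + 468} = \left(-122060\right) \frac{1}{23} - \frac{190672}{608} = - \frac{122060}{23} - \frac{11917}{38} = - \frac{4912371}{874}$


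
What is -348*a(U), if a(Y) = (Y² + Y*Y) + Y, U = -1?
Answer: -348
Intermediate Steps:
a(Y) = Y + 2*Y² (a(Y) = (Y² + Y²) + Y = 2*Y² + Y = Y + 2*Y²)
-348*a(U) = -(-348)*(1 + 2*(-1)) = -(-348)*(1 - 2) = -(-348)*(-1) = -348*1 = -348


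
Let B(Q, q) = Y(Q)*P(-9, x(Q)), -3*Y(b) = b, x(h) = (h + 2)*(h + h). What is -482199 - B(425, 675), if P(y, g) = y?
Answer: -483474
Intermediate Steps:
x(h) = 2*h*(2 + h) (x(h) = (2 + h)*(2*h) = 2*h*(2 + h))
Y(b) = -b/3
B(Q, q) = 3*Q (B(Q, q) = -Q/3*(-9) = 3*Q)
-482199 - B(425, 675) = -482199 - 3*425 = -482199 - 1*1275 = -482199 - 1275 = -483474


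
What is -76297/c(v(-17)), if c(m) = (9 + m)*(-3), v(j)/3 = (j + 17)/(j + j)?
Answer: 76297/27 ≈ 2825.8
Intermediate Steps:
v(j) = 3*(17 + j)/(2*j) (v(j) = 3*((j + 17)/(j + j)) = 3*((17 + j)/((2*j))) = 3*((17 + j)*(1/(2*j))) = 3*((17 + j)/(2*j)) = 3*(17 + j)/(2*j))
c(m) = -27 - 3*m
-76297/c(v(-17)) = -76297/(-27 - 9*(17 - 17)/(2*(-17))) = -76297/(-27 - 9*(-1)*0/(2*17)) = -76297/(-27 - 3*0) = -76297/(-27 + 0) = -76297/(-27) = -76297*(-1/27) = 76297/27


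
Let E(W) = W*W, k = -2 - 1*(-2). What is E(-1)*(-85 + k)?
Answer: -85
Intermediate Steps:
k = 0 (k = -2 + 2 = 0)
E(W) = W²
E(-1)*(-85 + k) = (-1)²*(-85 + 0) = 1*(-85) = -85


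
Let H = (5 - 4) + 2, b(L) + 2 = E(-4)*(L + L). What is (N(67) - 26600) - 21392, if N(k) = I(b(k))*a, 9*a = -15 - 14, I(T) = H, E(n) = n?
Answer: -144005/3 ≈ -48002.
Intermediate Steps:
b(L) = -2 - 8*L (b(L) = -2 - 4*(L + L) = -2 - 8*L)
H = 3 (H = 1 + 2 = 3)
I(T) = 3
a = -29/9 (a = (-15 - 14)/9 = (1/9)*(-29) = -29/9 ≈ -3.2222)
N(k) = -29/3 (N(k) = 3*(-29/9) = -29/3)
(N(67) - 26600) - 21392 = (-29/3 - 26600) - 21392 = -79829/3 - 21392 = -144005/3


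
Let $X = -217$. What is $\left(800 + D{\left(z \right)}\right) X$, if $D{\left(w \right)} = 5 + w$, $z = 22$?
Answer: $-179459$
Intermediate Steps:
$\left(800 + D{\left(z \right)}\right) X = \left(800 + \left(5 + 22\right)\right) \left(-217\right) = \left(800 + 27\right) \left(-217\right) = 827 \left(-217\right) = -179459$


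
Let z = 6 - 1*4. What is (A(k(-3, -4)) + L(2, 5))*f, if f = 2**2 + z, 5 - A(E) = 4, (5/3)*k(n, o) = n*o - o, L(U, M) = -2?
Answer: -6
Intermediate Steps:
k(n, o) = -3*o/5 + 3*n*o/5 (k(n, o) = 3*(n*o - o)/5 = 3*(-o + n*o)/5 = -3*o/5 + 3*n*o/5)
A(E) = 1 (A(E) = 5 - 1*4 = 5 - 4 = 1)
z = 2 (z = 6 - 4 = 2)
f = 6 (f = 2**2 + 2 = 4 + 2 = 6)
(A(k(-3, -4)) + L(2, 5))*f = (1 - 2)*6 = -1*6 = -6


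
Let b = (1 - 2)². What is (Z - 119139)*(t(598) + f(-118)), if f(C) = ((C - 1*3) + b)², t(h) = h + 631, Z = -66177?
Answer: -2896303764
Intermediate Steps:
b = 1 (b = (-1)² = 1)
t(h) = 631 + h
f(C) = (-2 + C)² (f(C) = ((C - 1*3) + 1)² = ((C - 3) + 1)² = ((-3 + C) + 1)² = (-2 + C)²)
(Z - 119139)*(t(598) + f(-118)) = (-66177 - 119139)*((631 + 598) + (-2 - 118)²) = -185316*(1229 + (-120)²) = -185316*(1229 + 14400) = -185316*15629 = -2896303764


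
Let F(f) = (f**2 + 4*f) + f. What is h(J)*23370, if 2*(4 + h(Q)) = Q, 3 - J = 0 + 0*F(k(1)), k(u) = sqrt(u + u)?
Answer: -58425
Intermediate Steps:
k(u) = sqrt(2)*sqrt(u) (k(u) = sqrt(2*u) = sqrt(2)*sqrt(u))
F(f) = f**2 + 5*f
J = 3 (J = 3 - (0 + 0*((sqrt(2)*sqrt(1))*(5 + sqrt(2)*sqrt(1)))) = 3 - (0 + 0*((sqrt(2)*1)*(5 + sqrt(2)*1))) = 3 - (0 + 0*(sqrt(2)*(5 + sqrt(2)))) = 3 - (0 + 0) = 3 - 1*0 = 3 + 0 = 3)
h(Q) = -4 + Q/2
h(J)*23370 = (-4 + (1/2)*3)*23370 = (-4 + 3/2)*23370 = -5/2*23370 = -58425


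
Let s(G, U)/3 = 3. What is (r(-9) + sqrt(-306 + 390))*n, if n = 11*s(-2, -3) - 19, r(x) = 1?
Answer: 80 + 160*sqrt(21) ≈ 813.21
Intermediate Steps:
s(G, U) = 9 (s(G, U) = 3*3 = 9)
n = 80 (n = 11*9 - 19 = 99 - 19 = 80)
(r(-9) + sqrt(-306 + 390))*n = (1 + sqrt(-306 + 390))*80 = (1 + sqrt(84))*80 = (1 + 2*sqrt(21))*80 = 80 + 160*sqrt(21)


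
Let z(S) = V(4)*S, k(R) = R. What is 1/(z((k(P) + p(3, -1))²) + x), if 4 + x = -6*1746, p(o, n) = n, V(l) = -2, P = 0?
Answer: -1/10482 ≈ -9.5402e-5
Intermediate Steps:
x = -10480 (x = -4 - 6*1746 = -4 - 10476 = -10480)
z(S) = -2*S
1/(z((k(P) + p(3, -1))²) + x) = 1/(-2*(0 - 1)² - 10480) = 1/(-2*(-1)² - 10480) = 1/(-2*1 - 10480) = 1/(-2 - 10480) = 1/(-10482) = -1/10482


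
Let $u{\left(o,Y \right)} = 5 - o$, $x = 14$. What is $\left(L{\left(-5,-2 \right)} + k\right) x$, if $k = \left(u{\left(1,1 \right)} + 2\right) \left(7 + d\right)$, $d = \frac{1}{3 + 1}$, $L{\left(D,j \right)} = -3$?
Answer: $567$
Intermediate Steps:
$d = \frac{1}{4} \approx 0.25$
$k = \frac{87}{2}$ ($k = \left(\left(5 - 1\right) + 2\right) \left(7 + \frac{1}{4}\right) = \left(\left(5 - 1\right) + 2\right) \frac{29}{4} = \left(4 + 2\right) \frac{29}{4} = 6 \cdot \frac{29}{4} = \frac{87}{2} \approx 43.5$)
$\left(L{\left(-5,-2 \right)} + k\right) x = \left(-3 + \frac{87}{2}\right) 14 = \frac{81}{2} \cdot 14 = 567$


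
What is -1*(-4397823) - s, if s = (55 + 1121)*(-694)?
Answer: 5213967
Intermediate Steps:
s = -816144 (s = 1176*(-694) = -816144)
-1*(-4397823) - s = -1*(-4397823) - 1*(-816144) = 4397823 + 816144 = 5213967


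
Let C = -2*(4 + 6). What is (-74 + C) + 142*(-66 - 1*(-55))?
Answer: -1656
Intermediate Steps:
C = -20 (C = -2*10 = -20)
(-74 + C) + 142*(-66 - 1*(-55)) = (-74 - 20) + 142*(-66 - 1*(-55)) = -94 + 142*(-66 + 55) = -94 + 142*(-11) = -94 - 1562 = -1656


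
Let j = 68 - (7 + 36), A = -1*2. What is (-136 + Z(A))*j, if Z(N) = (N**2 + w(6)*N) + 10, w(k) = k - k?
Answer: -3050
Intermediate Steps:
w(k) = 0
A = -2
Z(N) = 10 + N**2 (Z(N) = (N**2 + 0*N) + 10 = (N**2 + 0) + 10 = N**2 + 10 = 10 + N**2)
j = 25 (j = 68 - 1*43 = 68 - 43 = 25)
(-136 + Z(A))*j = (-136 + (10 + (-2)**2))*25 = (-136 + (10 + 4))*25 = (-136 + 14)*25 = -122*25 = -3050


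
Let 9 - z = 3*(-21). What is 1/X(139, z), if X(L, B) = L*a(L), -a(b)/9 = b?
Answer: -1/173889 ≈ -5.7508e-6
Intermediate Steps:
z = 72 (z = 9 - 3*(-21) = 9 - 1*(-63) = 9 + 63 = 72)
a(b) = -9*b
X(L, B) = -9*L² (X(L, B) = L*(-9*L) = -9*L²)
1/X(139, z) = 1/(-9*139²) = 1/(-9*19321) = 1/(-173889) = -1/173889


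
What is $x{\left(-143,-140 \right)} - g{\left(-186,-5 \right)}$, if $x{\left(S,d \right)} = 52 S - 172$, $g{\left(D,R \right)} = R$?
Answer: $-7603$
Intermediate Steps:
$x{\left(S,d \right)} = -172 + 52 S$
$x{\left(-143,-140 \right)} - g{\left(-186,-5 \right)} = \left(-172 + 52 \left(-143\right)\right) - -5 = \left(-172 - 7436\right) + 5 = -7608 + 5 = -7603$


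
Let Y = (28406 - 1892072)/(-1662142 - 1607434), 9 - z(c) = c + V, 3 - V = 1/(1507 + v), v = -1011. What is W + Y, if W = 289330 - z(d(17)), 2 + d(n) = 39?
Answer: 58657557556627/202713712 ≈ 2.8936e+5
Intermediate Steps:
V = 1487/496 (V = 3 - 1/(1507 - 1011) = 3 - 1/496 = 1487/496 ≈ 2.9980)
d(n) = 37 (d(n) = -2 + 39 = 37)
z(c) = 2977/496 - c (z(c) = 9 - (c + 1487/496) = 9 - (1487/496 + c) = 9 + (-1487/496 - c) = 2977/496 - c)
Y = 931833/1634788 (Y = -1863666/(-3269576) = -1863666*(-1/3269576) = 931833/1634788 ≈ 0.57000)
W = 143523055/496 (W = 289330 - (2977/496 - 1*37) = 289330 - (2977/496 - 37) = 289330 - 1*(-15375/496) = 289330 + 15375/496 = 143523055/496 ≈ 2.8936e+5)
W + Y = 143523055/496 + 931833/1634788 = 58657557556627/202713712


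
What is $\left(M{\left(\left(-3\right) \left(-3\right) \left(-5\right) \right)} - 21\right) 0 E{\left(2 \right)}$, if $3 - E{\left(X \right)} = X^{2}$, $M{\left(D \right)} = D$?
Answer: $0$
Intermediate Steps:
$E{\left(X \right)} = 3 - X^{2}$
$\left(M{\left(\left(-3\right) \left(-3\right) \left(-5\right) \right)} - 21\right) 0 E{\left(2 \right)} = \left(\left(-3\right) \left(-3\right) \left(-5\right) - 21\right) 0 \left(3 - 2^{2}\right) = \left(9 \left(-5\right) - 21\right) 0 \left(3 - 4\right) = \left(-45 - 21\right) 0 \left(3 - 4\right) = \left(-66\right) 0 \left(-1\right) = 0 \left(-1\right) = 0$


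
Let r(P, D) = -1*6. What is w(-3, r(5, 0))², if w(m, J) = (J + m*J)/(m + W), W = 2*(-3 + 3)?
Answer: 16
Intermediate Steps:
r(P, D) = -6
W = 0 (W = 2*0 = 0)
w(m, J) = (J + J*m)/m (w(m, J) = (J + m*J)/(m + 0) = (J + J*m)/m)
w(-3, r(5, 0))² = (-6 - 6/(-3))² = (-6 - 6*(-⅓))² = (-6 + 2)² = (-4)² = 16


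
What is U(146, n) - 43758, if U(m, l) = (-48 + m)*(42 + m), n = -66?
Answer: -25334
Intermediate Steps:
U(146, n) - 43758 = (-2016 + 146² - 6*146) - 43758 = (-2016 + 21316 - 876) - 43758 = 18424 - 43758 = -25334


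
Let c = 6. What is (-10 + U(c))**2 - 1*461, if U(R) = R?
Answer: -445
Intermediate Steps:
(-10 + U(c))**2 - 1*461 = (-10 + 6)**2 - 1*461 = (-4)**2 - 461 = 16 - 461 = -445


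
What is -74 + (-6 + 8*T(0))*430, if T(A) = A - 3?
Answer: -12974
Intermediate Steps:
T(A) = -3 + A
-74 + (-6 + 8*T(0))*430 = -74 + (-6 + 8*(-3 + 0))*430 = -74 + (-6 + 8*(-3))*430 = -74 + (-6 - 24)*430 = -74 - 30*430 = -74 - 12900 = -12974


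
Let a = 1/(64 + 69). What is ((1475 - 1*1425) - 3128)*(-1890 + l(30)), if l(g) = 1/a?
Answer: 5408046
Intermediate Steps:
a = 1/133 ≈ 0.0075188
l(g) = 133 (l(g) = 1/(1/133) = 133)
((1475 - 1*1425) - 3128)*(-1890 + l(30)) = ((1475 - 1*1425) - 3128)*(-1890 + 133) = ((1475 - 1425) - 3128)*(-1757) = (50 - 3128)*(-1757) = -3078*(-1757) = 5408046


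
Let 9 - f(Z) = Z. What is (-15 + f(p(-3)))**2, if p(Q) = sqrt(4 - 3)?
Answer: 49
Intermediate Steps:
p(Q) = 1 (p(Q) = sqrt(1) = 1)
f(Z) = 9 - Z
(-15 + f(p(-3)))**2 = (-15 + (9 - 1*1))**2 = (-15 + (9 - 1))**2 = (-15 + 8)**2 = (-7)**2 = 49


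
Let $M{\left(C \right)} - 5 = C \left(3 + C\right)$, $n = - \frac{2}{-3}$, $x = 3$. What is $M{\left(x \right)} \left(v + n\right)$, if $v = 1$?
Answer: $\frac{115}{3} \approx 38.333$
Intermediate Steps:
$n = \frac{2}{3}$ ($n = \left(-2\right) \left(- \frac{1}{3}\right) = \frac{2}{3} \approx 0.66667$)
$M{\left(C \right)} = 5 + C \left(3 + C\right)$
$M{\left(x \right)} \left(v + n\right) = \left(5 + 3^{2} + 3 \cdot 3\right) \left(1 + \frac{2}{3}\right) = \left(5 + 9 + 9\right) \frac{5}{3} = 23 \cdot \frac{5}{3} = \frac{115}{3}$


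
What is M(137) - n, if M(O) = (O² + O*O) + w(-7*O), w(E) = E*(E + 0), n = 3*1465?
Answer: 952824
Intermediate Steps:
n = 4395
w(E) = E² (w(E) = E*E = E²)
M(O) = 51*O² (M(O) = (O² + O*O) + (-7*O)² = (O² + O²) + 49*O² = 2*O² + 49*O² = 51*O²)
M(137) - n = 51*137² - 1*4395 = 51*18769 - 4395 = 957219 - 4395 = 952824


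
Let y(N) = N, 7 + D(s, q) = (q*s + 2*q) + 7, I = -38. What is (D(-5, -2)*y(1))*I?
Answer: -228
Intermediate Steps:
D(s, q) = 2*q + q*s (D(s, q) = -7 + ((q*s + 2*q) + 7) = -7 + ((2*q + q*s) + 7) = -7 + (7 + 2*q + q*s) = 2*q + q*s)
(D(-5, -2)*y(1))*I = (-2*(2 - 5)*1)*(-38) = (-2*(-3)*1)*(-38) = (6*1)*(-38) = 6*(-38) = -228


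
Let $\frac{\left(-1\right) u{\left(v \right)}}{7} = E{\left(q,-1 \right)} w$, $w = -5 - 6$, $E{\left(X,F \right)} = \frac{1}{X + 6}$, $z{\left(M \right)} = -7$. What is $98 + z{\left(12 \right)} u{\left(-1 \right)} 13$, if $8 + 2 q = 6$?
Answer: $- \frac{6517}{5} \approx -1303.4$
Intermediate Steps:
$q = -1$ ($q = -4 + \frac{1}{2} \cdot 6 = -4 + 3 = -1$)
$E{\left(X,F \right)} = \frac{1}{6 + X}$
$w = -11$ ($w = -5 - 6 = -11$)
$u{\left(v \right)} = \frac{77}{5}$ ($u{\left(v \right)} = - 7 \frac{1}{6 - 1} \left(-11\right) = - 7 \cdot \frac{1}{5} \left(-11\right) = \left(-7\right) \left(- \frac{11}{5}\right) = \frac{77}{5}$)
$98 + z{\left(12 \right)} u{\left(-1 \right)} 13 = 98 - 7 \cdot \frac{77}{5} \cdot 13 = 98 - \frac{7007}{5} = - \frac{6517}{5}$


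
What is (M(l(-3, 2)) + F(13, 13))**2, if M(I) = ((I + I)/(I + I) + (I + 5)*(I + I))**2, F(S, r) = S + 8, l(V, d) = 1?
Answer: 36100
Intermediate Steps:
F(S, r) = 8 + S
M(I) = (1 + 2*I*(5 + I))**2 (M(I) = ((2*I)/((2*I)) + (5 + I)*(2*I))**2 = ((2*I)*(1/(2*I)) + 2*I*(5 + I))**2 = (1 + 2*I*(5 + I))**2)
(M(l(-3, 2)) + F(13, 13))**2 = ((1 + 2*1**2 + 10*1)**2 + (8 + 13))**2 = ((1 + 2*1 + 10)**2 + 21)**2 = ((1 + 2 + 10)**2 + 21)**2 = (13**2 + 21)**2 = (169 + 21)**2 = 190**2 = 36100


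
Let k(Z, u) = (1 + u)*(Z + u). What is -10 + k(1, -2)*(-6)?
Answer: -16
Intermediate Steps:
-10 + k(1, -2)*(-6) = -10 + (1 - 2 + (-2)² + 1*(-2))*(-6) = -10 + (1 - 2 + 4 - 2)*(-6) = -10 + 1*(-6) = -10 - 6 = -16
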